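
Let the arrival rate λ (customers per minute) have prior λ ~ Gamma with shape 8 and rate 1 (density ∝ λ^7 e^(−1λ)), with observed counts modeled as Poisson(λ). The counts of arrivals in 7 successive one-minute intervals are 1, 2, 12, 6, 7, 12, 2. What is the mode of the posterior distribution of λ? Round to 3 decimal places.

Σxᵢ = 1+2+12+6+7+12+2 = 42, with n = 7.
Posterior ∝ λ^7e^(−1λ) · λ^42e^(−7λ) = λ^49e^(−8λ), i.e. Gamma(shape=50, rate=8).
The mode of a Gamma(a, b) with a ≥ 1 (shape–rate) is (a−1)/b = 49/8 ≈ 6.125.

λ̂_MAP = 6.125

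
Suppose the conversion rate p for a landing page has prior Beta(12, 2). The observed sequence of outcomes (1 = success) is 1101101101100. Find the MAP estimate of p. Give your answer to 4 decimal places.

p̂_MAP = 0.7600

Prior: Beta(12, 2).
Data: 8 successes in 13 trials (from the sequence). The binomial likelihood contributes p^8(1−p)^5, so the posterior is Beta(12+8, 2+5) = Beta(20, 7).
For Beta(a, b) with a, b > 1 the mode is (a−1)/(a+b−2) = 19/25 ≈ 0.7600.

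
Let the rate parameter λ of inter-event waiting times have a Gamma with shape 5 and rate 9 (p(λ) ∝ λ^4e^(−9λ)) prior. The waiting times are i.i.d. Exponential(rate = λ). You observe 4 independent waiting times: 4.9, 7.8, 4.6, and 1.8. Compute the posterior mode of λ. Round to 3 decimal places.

The Exponential(rate=λ) likelihood is ∝ λ^n e^(−λΣtᵢ). Here n = 4 and Σtᵢ = 4.9 + 7.8 + 4.6 + 1.8 = 19.1.
Posterior ∝ λ^4e^(−9λ) · λ^4e^(−19.1λ) = λ^8e^(−28.1λ), i.e. Gamma(9, 28.1).
Mode = (a−1)/b = 8/28.1 ≈ 0.285.

λ̂_MAP = 0.285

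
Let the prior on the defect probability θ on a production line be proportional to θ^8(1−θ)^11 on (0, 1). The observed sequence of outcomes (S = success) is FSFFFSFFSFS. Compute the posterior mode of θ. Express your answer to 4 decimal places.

The prior density ∝ θ^8(1−θ)^11 is the kernel of Beta(9, 12).
Data: 4 successes in 11 trials (from the sequence). The binomial likelihood contributes θ^4(1−θ)^7, so the posterior is Beta(9+4, 12+7) = Beta(13, 19).
For Beta(a, b) with a, b > 1 the mode is (a−1)/(a+b−2) = 12/30 ≈ 0.4000.

θ̂_MAP = 0.4000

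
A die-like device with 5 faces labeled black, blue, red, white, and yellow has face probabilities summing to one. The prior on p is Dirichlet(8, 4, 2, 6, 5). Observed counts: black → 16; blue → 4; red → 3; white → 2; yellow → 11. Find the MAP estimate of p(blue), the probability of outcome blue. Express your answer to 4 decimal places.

MAP estimate of p(blue) = 0.1250

The posterior is Dirichlet(αᵢ + nᵢ) = Dirichlet(24, 8, 5, 8, 16).
For a Dirichlet(a₁,…,a_K) with all aᵢ > 1, the mode has j-th component (aⱼ − 1)/(Σaᵢ − K).
Here Σaᵢ = 61 and K = 5, so p(blue) = (8 − 1)/(61 − 5) = 7/56 ≈ 0.1250.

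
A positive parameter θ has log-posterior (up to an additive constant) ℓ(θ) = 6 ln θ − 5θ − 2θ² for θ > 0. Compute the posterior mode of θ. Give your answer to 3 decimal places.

θ̂_MAP = 0.750

ℓ'(θ) = 6/θ − 5 − 4θ. Setting this to zero and multiplying by θ: 4θ² + 5θ − 6 = 0.
θ = (−5 + √(5² + 4·4·6)) / (2·4) = (−5 + √121) / 8 = (−5 + 11)/8 = 3/4.
ℓ''(θ) = −6/θ² − 4 < 0, confirming a maximum.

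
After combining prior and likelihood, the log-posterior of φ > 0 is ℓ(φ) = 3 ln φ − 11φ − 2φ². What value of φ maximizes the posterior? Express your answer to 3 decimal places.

ℓ'(φ) = 3/φ − 11 − 4φ. Setting this to zero and multiplying by φ: 4φ² + 11φ − 3 = 0.
φ = (−11 + √(11² + 4·4·3)) / (2·4) = (−11 + √169) / 8 = (−11 + 13)/8 = 1/4.
ℓ''(φ) = −3/φ² − 4 < 0, confirming a maximum.

φ̂_MAP = 0.250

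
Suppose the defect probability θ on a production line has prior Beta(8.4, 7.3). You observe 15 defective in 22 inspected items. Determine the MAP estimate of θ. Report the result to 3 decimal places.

θ̂_MAP = 0.627

Prior: Beta(8.4, 7.3).
Data: 15 successes in 22 trials. The binomial likelihood contributes θ^15(1−θ)^7, so the posterior is Beta(8.4+15, 7.3+7) = Beta(23.4, 14.3).
For Beta(a, b) with a, b > 1 the mode is (a−1)/(a+b−2) = 22.4/35.7 ≈ 0.627.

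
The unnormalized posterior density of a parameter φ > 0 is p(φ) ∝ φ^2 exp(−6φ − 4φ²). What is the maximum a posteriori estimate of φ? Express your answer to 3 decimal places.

φ̂_MAP = 0.250

ℓ'(φ) = 2/φ − 6 − 8φ. Setting this to zero and multiplying by φ: 8φ² + 6φ − 2 = 0.
φ = (−6 + √(6² + 4·8·2)) / (2·8) = (−6 + √100) / 16 = (−6 + 10)/16 = 1/4.
ℓ''(φ) = −2/φ² − 8 < 0, confirming a maximum.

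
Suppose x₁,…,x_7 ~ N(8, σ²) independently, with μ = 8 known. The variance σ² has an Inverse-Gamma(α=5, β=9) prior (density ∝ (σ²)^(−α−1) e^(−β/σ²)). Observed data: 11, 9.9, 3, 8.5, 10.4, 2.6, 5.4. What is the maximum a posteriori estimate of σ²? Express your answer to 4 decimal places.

σ̂²_MAP = 5.1337

Sum of squared deviations about the known mean: SS = (11−8)² + (9.9−8)² + (3−8)² + (8.5−8)² + (10.4−8)² + (2.6−8)² + (5.4−8)² = 79.54.
The Normal likelihood contributes (σ²)^(−n/2) exp(−SS/(2σ²)), so the posterior is Inverse-Gamma(α + n/2, β + SS/2) = Inverse-Gamma(8.5, 48.77).
The mode of Inverse-Gamma(a, b) is b/(a+1) = 48.77/9.5 ≈ 5.1337.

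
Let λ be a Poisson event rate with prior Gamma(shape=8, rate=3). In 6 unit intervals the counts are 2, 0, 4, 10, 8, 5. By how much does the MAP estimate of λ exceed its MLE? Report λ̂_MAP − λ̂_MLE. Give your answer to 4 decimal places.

Σxᵢ = 29. Posterior is Gamma(37, 9); MAP = (37−1)/9 = 36/9 ≈ 4.00000.
MLE = x̄ = 29/6 ≈ 4.83333.
Difference = 36/9 − 29/6 = -5/6 ≈ -0.8333.

MAP − MLE = -0.8333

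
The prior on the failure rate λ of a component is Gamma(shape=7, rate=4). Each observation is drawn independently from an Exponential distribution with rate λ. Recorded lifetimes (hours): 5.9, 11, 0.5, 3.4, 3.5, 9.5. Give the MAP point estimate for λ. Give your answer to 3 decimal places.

The Exponential(rate=λ) likelihood is ∝ λ^n e^(−λΣtᵢ). Here n = 6 and Σtᵢ = 5.9 + 11 + 0.5 + 3.4 + 3.5 + 9.5 = 33.8.
Posterior ∝ λ^6e^(−4λ) · λ^6e^(−33.8λ) = λ^12e^(−37.8λ), i.e. Gamma(13, 37.8).
Mode = (a−1)/b = 12/37.8 ≈ 0.317.

λ̂_MAP = 0.317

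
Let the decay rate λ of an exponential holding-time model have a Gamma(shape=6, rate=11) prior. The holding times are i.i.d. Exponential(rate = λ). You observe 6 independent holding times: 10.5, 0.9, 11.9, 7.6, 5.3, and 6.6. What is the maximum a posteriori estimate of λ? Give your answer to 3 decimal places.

λ̂_MAP = 0.204

The Exponential(rate=λ) likelihood is ∝ λ^n e^(−λΣtᵢ). Here n = 6 and Σtᵢ = 10.5 + 0.9 + 11.9 + 7.6 + 5.3 + 6.6 = 42.8.
Posterior ∝ λ^5e^(−11λ) · λ^6e^(−42.8λ) = λ^11e^(−53.8λ), i.e. Gamma(12, 53.8).
Mode = (a−1)/b = 11/53.8 ≈ 0.204.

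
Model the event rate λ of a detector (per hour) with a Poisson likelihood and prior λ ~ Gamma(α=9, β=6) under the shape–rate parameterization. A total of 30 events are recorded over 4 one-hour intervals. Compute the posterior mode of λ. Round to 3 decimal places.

Σxᵢ = 30, n = 4.
Posterior ∝ λ^8e^(−6λ) · λ^30e^(−4λ) = λ^38e^(−10λ), i.e. Gamma(shape=39, rate=10).
The mode of a Gamma(a, b) with a ≥ 1 (shape–rate) is (a−1)/b = 38/10 ≈ 3.800.

λ̂_MAP = 3.800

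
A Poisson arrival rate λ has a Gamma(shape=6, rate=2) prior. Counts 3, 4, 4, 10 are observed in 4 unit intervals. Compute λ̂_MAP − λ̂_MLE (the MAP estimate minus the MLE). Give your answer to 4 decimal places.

Σxᵢ = 21. Posterior is Gamma(27, 6); MAP = (27−1)/6 = 26/6 ≈ 4.33333.
MLE = x̄ = 21/4 ≈ 5.25000.
Difference = 26/6 − 21/4 = -11/12 ≈ -0.9167.

MAP − MLE = -0.9167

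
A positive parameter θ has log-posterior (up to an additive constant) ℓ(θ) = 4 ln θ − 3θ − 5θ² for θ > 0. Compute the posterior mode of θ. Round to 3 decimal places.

ℓ'(θ) = 4/θ − 3 − 10θ. Setting this to zero and multiplying by θ: 10θ² + 3θ − 4 = 0.
θ = (−3 + √(3² + 4·10·4)) / (2·10) = (−3 + √169) / 20 = (−3 + 13)/20 = 1/2.
ℓ''(θ) = −4/θ² − 10 < 0, confirming a maximum.

θ̂_MAP = 0.500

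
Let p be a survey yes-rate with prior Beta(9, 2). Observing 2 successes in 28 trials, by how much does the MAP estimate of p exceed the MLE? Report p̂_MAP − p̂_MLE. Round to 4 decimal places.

MAP − MLE = 0.1988

Posterior is Beta(11, 28); MAP = (11−1)/(39−2) = 10/37 ≈ 0.27027.
MLE ignores the prior: p̂_MLE = k/n = 2/28 ≈ 0.07143.
Difference = 10/37 − 2/28 = 103/518 ≈ 0.1988.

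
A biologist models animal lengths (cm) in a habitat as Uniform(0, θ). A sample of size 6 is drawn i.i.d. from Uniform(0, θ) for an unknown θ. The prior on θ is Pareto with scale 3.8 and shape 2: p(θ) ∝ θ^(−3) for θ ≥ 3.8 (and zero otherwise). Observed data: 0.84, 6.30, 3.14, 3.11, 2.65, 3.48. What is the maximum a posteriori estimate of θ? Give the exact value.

The Uniform(0, θ) likelihood is θ^(−n) for θ ≥ max(xᵢ), zero otherwise. Here max(xᵢ) = 6.30.
Posterior ∝ θ^(−3) · θ^(−6) = θ^(−9) on θ ≥ max(3.8, 6.30) = 6.30.
This density is strictly decreasing in θ, so the posterior mode lies at the lower boundary of the support.

θ̂_MAP = 6.30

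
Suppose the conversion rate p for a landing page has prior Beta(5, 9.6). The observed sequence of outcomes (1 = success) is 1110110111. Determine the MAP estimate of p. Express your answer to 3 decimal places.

Prior: Beta(5, 9.6).
Data: 8 successes in 10 trials (from the sequence). The binomial likelihood contributes p^8(1−p)^2, so the posterior is Beta(5+8, 9.6+2) = Beta(13, 11.6).
For Beta(a, b) with a, b > 1 the mode is (a−1)/(a+b−2) = 12/22.6 ≈ 0.531.

p̂_MAP = 0.531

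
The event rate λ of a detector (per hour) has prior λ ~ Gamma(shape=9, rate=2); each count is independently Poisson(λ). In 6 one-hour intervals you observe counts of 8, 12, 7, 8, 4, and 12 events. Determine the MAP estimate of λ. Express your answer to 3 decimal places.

λ̂_MAP = 7.375

Σxᵢ = 8+12+7+8+4+12 = 51, with n = 6.
Posterior ∝ λ^8e^(−2λ) · λ^51e^(−6λ) = λ^59e^(−8λ), i.e. Gamma(shape=60, rate=8).
The mode of a Gamma(a, b) with a ≥ 1 (shape–rate) is (a−1)/b = 59/8 ≈ 7.375.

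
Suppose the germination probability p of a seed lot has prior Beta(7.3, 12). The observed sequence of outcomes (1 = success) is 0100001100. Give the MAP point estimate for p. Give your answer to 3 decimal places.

p̂_MAP = 0.341

Prior: Beta(7.3, 12).
Data: 3 successes in 10 trials (from the sequence). The binomial likelihood contributes p^3(1−p)^7, so the posterior is Beta(7.3+3, 12+7) = Beta(10.3, 19).
For Beta(a, b) with a, b > 1 the mode is (a−1)/(a+b−2) = 9.3/27.3 ≈ 0.341.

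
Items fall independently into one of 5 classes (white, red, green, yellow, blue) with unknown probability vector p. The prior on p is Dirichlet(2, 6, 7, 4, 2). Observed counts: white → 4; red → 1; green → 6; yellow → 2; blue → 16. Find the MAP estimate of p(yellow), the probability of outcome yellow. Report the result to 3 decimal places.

The posterior is Dirichlet(αᵢ + nᵢ) = Dirichlet(6, 7, 13, 6, 18).
For a Dirichlet(a₁,…,a_K) with all aᵢ > 1, the mode has j-th component (aⱼ − 1)/(Σaᵢ − K).
Here Σaᵢ = 50 and K = 5, so p(yellow) = (6 − 1)/(50 − 5) = 5/45 ≈ 0.111.

MAP estimate of p(yellow) = 0.111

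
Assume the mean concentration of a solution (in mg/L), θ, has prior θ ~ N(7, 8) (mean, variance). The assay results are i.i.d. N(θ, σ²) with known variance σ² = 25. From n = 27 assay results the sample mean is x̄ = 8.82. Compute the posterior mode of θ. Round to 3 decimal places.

n = 27, x̄ = 8.82.
For a Normal prior and Normal likelihood with known variance, the posterior is Normal; its mode equals its mean, the precision-weighted average.
Prior precision 1/σ₀² = 1/8 = 0.125; data precision n/σ² = 27/25 = 1.08.
θ̂ = (0.125·7 + 1.08·8.82) / (0.125 + 1.08) = 10.4006/1.205 = 52003/6025 ≈ 8.631.

θ̂_MAP = 8.631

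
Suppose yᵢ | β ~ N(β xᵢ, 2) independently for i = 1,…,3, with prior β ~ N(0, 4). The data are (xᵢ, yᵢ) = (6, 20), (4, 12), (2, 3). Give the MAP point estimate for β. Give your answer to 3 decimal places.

β̂_MAP = 3.080

log p(β | y) = −Σ(yᵢ − βxᵢ)²/(2·2) − β²/(2·4) + const.
Setting the derivative to zero: Σxᵢ(yᵢ − βxᵢ)/2 − β/4 = 0, so β = Σxᵢyᵢ / (Σxᵢ² + σ²/τ²).
Σxᵢyᵢ = 6·20 + 4·12 + 2·3 = 174; Σxᵢ² = 56; σ²/τ² = 0.5.
β̂_MAP = 174 / (56 + 0.5) = 174/56.5 ≈ 3.080.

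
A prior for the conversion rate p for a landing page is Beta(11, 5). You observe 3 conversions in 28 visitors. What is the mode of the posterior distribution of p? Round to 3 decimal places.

Prior: Beta(11, 5).
Data: 3 successes in 28 trials. The binomial likelihood contributes p^3(1−p)^25, so the posterior is Beta(11+3, 5+25) = Beta(14, 30).
For Beta(a, b) with a, b > 1 the mode is (a−1)/(a+b−2) = 13/42 ≈ 0.310.

p̂_MAP = 0.310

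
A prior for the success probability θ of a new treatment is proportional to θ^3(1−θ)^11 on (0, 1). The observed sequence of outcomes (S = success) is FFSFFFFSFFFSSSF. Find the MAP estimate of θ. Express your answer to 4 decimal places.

θ̂_MAP = 0.2759

The prior density ∝ θ^3(1−θ)^11 is the kernel of Beta(4, 12).
Data: 5 successes in 15 trials (from the sequence). The binomial likelihood contributes θ^5(1−θ)^10, so the posterior is Beta(4+5, 12+10) = Beta(9, 22).
For Beta(a, b) with a, b > 1 the mode is (a−1)/(a+b−2) = 8/29 ≈ 0.2759.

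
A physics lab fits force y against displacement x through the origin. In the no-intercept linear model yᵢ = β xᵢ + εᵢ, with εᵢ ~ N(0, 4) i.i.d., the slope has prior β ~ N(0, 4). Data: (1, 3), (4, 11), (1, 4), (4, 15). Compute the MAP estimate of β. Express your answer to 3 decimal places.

β̂_MAP = 3.171

log p(β | y) = −Σ(yᵢ − βxᵢ)²/(2·4) − β²/(2·4) + const.
Setting the derivative to zero: Σxᵢ(yᵢ − βxᵢ)/4 − β/4 = 0, so β = Σxᵢyᵢ / (Σxᵢ² + σ²/τ²).
Σxᵢyᵢ = 1·3 + 4·11 + 1·4 + 4·15 = 111; Σxᵢ² = 34; σ²/τ² = 1.
β̂_MAP = 111 / (34 + 1) = 111/35 ≈ 3.171.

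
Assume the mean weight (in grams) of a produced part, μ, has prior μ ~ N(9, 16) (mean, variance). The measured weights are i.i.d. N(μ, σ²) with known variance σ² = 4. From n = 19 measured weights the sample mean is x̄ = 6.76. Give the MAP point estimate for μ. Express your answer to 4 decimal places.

μ̂_MAP = 6.7891

n = 19, x̄ = 6.76.
For a Normal prior and Normal likelihood with known variance, the posterior is Normal; its mode equals its mean, the precision-weighted average.
Prior precision 1/σ₀² = 1/16 = 0.0625; data precision n/σ² = 19/4 = 4.75.
μ̂ = (0.0625·9 + 4.75·6.76) / (0.0625 + 4.75) = 32.6725/4.8125 = 1867/275 ≈ 6.7891.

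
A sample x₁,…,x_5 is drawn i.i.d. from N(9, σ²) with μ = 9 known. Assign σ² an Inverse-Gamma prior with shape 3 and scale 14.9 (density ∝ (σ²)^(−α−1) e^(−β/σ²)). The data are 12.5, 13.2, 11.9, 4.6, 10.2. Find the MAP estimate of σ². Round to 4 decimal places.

σ̂²_MAP = 6.8385

Sum of squared deviations about the known mean: SS = (12.5−9)² + (13.2−9)² + (11.9−9)² + (4.6−9)² + (10.2−9)² = 59.1.
The Normal likelihood contributes (σ²)^(−n/2) exp(−SS/(2σ²)), so the posterior is Inverse-Gamma(α + n/2, β + SS/2) = Inverse-Gamma(5.5, 44.45).
The mode of Inverse-Gamma(a, b) is b/(a+1) = 44.45/6.5 ≈ 6.8385.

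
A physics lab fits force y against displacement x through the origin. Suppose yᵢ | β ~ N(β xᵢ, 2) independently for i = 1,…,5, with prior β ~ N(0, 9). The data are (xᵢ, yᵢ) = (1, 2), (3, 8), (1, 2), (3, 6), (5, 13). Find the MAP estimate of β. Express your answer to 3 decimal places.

log p(β | y) = −Σ(yᵢ − βxᵢ)²/(2·2) − β²/(2·9) + const.
Setting the derivative to zero: Σxᵢ(yᵢ − βxᵢ)/2 − β/9 = 0, so β = Σxᵢyᵢ / (Σxᵢ² + σ²/τ²).
Σxᵢyᵢ = 1·2 + 3·8 + 1·2 + 3·6 + 5·13 = 111; Σxᵢ² = 45; σ²/τ² = 2/9.
β̂_MAP = 111 / (45 + 2/9) = 111/(407/9) = 27/11 ≈ 2.455.

β̂_MAP = 2.455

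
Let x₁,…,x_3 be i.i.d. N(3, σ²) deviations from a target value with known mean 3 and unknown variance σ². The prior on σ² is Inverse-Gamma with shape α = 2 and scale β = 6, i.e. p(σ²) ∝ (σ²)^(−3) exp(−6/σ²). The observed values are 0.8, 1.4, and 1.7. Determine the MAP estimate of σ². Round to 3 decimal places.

σ̂²_MAP = 2.343

Sum of squared deviations about the known mean: SS = (0.8−3)² + (1.4−3)² + (1.7−3)² = 9.09.
The Normal likelihood contributes (σ²)^(−n/2) exp(−SS/(2σ²)), so the posterior is Inverse-Gamma(α + n/2, β + SS/2) = Inverse-Gamma(3.5, 10.545).
The mode of Inverse-Gamma(a, b) is b/(a+1) = 10.545/4.5 ≈ 2.343.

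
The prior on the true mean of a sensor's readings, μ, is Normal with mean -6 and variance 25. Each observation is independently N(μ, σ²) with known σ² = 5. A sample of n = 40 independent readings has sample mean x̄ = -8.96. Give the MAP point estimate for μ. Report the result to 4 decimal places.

μ̂_MAP = -8.9453

n = 40, x̄ = -8.96.
For a Normal prior and Normal likelihood with known variance, the posterior is Normal; its mode equals its mean, the precision-weighted average.
Prior precision 1/σ₀² = 1/25 = 0.04; data precision n/σ² = 40/5 = 8.
μ̂ = (0.04·(-6) + 8·(-8.96)) / (0.04 + 8) = (-71.92)/8.04 = -1798/201 ≈ -8.9453.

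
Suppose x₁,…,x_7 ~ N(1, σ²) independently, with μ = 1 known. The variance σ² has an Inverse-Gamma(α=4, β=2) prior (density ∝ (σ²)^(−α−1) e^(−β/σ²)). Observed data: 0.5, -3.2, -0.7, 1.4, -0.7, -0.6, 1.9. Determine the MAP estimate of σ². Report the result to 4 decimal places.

Sum of squared deviations about the known mean: SS = (0.5−1)² + (-3.2−1)² + (-0.7−1)² + (1.4−1)² + (-0.7−1)² + (-0.6−1)² + (1.9−1)² = 27.2.
The Normal likelihood contributes (σ²)^(−n/2) exp(−SS/(2σ²)), so the posterior is Inverse-Gamma(α + n/2, β + SS/2) = Inverse-Gamma(7.5, 15.6).
The mode of Inverse-Gamma(a, b) is b/(a+1) = 15.6/8.5 ≈ 1.8353.

σ̂²_MAP = 1.8353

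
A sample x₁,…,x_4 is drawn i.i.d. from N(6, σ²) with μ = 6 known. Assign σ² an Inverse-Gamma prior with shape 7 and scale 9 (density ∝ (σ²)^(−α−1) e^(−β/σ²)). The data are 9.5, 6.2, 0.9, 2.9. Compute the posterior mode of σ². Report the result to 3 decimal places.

Sum of squared deviations about the known mean: SS = (9.5−6)² + (6.2−6)² + (0.9−6)² + (2.9−6)² = 47.91.
The Normal likelihood contributes (σ²)^(−n/2) exp(−SS/(2σ²)), so the posterior is Inverse-Gamma(α + n/2, β + SS/2) = Inverse-Gamma(9, 32.955).
The mode of Inverse-Gamma(a, b) is b/(a+1) = 32.955/10 ≈ 3.296.

σ̂²_MAP = 3.296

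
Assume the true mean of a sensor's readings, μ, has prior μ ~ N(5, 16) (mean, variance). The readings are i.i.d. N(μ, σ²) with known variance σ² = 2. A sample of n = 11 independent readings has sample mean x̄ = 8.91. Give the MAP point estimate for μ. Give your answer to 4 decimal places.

n = 11, x̄ = 8.91.
For a Normal prior and Normal likelihood with known variance, the posterior is Normal; its mode equals its mean, the precision-weighted average.
Prior precision 1/σ₀² = 1/16 = 0.0625; data precision n/σ² = 11/2 = 5.5.
μ̂ = (0.0625·5 + 5.5·8.91) / (0.0625 + 5.5) = 49.3175/5.5625 = 19727/2225 ≈ 8.8661.

μ̂_MAP = 8.8661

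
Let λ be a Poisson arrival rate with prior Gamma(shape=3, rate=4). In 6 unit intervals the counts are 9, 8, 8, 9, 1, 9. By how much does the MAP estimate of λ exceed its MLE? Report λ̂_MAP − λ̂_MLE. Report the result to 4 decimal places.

Σxᵢ = 44. Posterior is Gamma(47, 10); MAP = (47−1)/10 = 46/10 ≈ 4.60000.
MLE = x̄ = 44/6 ≈ 7.33333.
Difference = 46/10 − 44/6 = -41/15 ≈ -2.7333.

MAP − MLE = -2.7333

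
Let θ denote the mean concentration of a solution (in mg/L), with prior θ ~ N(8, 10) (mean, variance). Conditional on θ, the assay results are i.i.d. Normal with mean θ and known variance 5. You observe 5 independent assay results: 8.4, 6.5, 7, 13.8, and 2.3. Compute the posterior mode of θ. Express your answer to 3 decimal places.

n = 5; x̄ = (8.4 + 6.5 + 7 + 13.8 + 2.3)/5 = 38/5 = 7.6.
For a Normal prior and Normal likelihood with known variance, the posterior is Normal; its mode equals its mean, the precision-weighted average.
Prior precision 1/σ₀² = 1/10 = 0.1; data precision n/σ² = 5/5 = 1.
θ̂ = (0.1·8 + 1·7.6) / (0.1 + 1) = 8.4/1.1 = 84/11 ≈ 7.636.

θ̂_MAP = 7.636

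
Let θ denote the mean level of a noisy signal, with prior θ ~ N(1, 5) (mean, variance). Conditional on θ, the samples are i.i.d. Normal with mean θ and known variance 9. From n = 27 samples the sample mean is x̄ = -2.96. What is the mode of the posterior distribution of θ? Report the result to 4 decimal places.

θ̂_MAP = -2.7125

n = 27, x̄ = -2.96.
For a Normal prior and Normal likelihood with known variance, the posterior is Normal; its mode equals its mean, the precision-weighted average.
Prior precision 1/σ₀² = 1/5 = 0.2; data precision n/σ² = 27/9 = 3.
θ̂ = (0.2·1 + 3·(-2.96)) / (0.2 + 3) = (-8.68)/3.2 = -2.7125.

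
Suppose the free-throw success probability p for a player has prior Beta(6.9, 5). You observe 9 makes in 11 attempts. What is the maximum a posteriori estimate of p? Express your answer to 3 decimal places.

p̂_MAP = 0.713

Prior: Beta(6.9, 5).
Data: 9 successes in 11 trials. The binomial likelihood contributes p^9(1−p)^2, so the posterior is Beta(6.9+9, 5+2) = Beta(15.9, 7).
For Beta(a, b) with a, b > 1 the mode is (a−1)/(a+b−2) = 14.9/20.9 ≈ 0.713.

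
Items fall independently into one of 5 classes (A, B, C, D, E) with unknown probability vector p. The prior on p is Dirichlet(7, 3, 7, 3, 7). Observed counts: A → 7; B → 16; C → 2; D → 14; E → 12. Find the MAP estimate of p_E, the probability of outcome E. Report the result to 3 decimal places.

MAP estimate of p_E = 0.247

The posterior is Dirichlet(αᵢ + nᵢ) = Dirichlet(14, 19, 9, 17, 19).
For a Dirichlet(a₁,…,a_K) with all aᵢ > 1, the mode has j-th component (aⱼ − 1)/(Σaᵢ − K).
Here Σaᵢ = 78 and K = 5, so p_E = (19 − 1)/(78 − 5) = 18/73 ≈ 0.247.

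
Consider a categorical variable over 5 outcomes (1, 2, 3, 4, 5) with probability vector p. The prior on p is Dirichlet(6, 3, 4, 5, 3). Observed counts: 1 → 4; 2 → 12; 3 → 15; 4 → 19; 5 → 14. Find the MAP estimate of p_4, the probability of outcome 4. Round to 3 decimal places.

MAP estimate: 0.288

The posterior is Dirichlet(αᵢ + nᵢ) = Dirichlet(10, 15, 19, 24, 17).
For a Dirichlet(a₁,…,a_K) with all aᵢ > 1, the mode has j-th component (aⱼ − 1)/(Σaᵢ − K).
Here Σaᵢ = 85 and K = 5, so p_4 = (24 − 1)/(85 − 5) = 23/80 ≈ 0.288.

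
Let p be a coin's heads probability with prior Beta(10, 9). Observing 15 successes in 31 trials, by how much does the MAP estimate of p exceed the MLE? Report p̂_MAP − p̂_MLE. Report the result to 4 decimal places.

MAP − MLE = 0.0161

Posterior is Beta(25, 25); MAP = (25−1)/(50−2) = 24/48 ≈ 0.50000.
MLE ignores the prior: p̂_MLE = k/n = 15/31 ≈ 0.48387.
Difference = 24/48 − 15/31 = 1/62 ≈ 0.0161.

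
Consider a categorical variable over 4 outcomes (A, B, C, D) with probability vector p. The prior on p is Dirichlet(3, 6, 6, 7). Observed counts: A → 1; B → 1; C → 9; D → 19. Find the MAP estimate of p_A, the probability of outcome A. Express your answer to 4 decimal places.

MAP estimate of p_A = 0.0625

The posterior is Dirichlet(αᵢ + nᵢ) = Dirichlet(4, 7, 15, 26).
For a Dirichlet(a₁,…,a_K) with all aᵢ > 1, the mode has j-th component (aⱼ − 1)/(Σaᵢ − K).
Here Σaᵢ = 52 and K = 4, so p_A = (4 − 1)/(52 − 4) = 3/48 ≈ 0.0625.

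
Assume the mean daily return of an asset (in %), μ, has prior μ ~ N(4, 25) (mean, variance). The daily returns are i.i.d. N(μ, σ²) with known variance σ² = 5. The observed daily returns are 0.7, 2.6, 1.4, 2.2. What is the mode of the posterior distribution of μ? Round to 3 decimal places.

μ̂_MAP = 1.833

n = 4; x̄ = (0.7 + 2.6 + 1.4 + 2.2)/4 = 6.9/4 = 1.725.
For a Normal prior and Normal likelihood with known variance, the posterior is Normal; its mode equals its mean, the precision-weighted average.
Prior precision 1/σ₀² = 1/25 = 0.04; data precision n/σ² = 4/5 = 0.8.
μ̂ = (0.04·4 + 0.8·1.725) / (0.04 + 0.8) = 1.54/0.84 = 11/6 ≈ 1.833.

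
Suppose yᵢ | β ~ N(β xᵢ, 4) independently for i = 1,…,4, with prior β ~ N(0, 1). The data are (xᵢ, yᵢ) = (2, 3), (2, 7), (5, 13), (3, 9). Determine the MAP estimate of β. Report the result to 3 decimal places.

log p(β | y) = −Σ(yᵢ − βxᵢ)²/(2·4) − β²/(2·1) + const.
Setting the derivative to zero: Σxᵢ(yᵢ − βxᵢ)/4 − β/1 = 0, so β = Σxᵢyᵢ / (Σxᵢ² + σ²/τ²).
Σxᵢyᵢ = 2·3 + 2·7 + 5·13 + 3·9 = 112; Σxᵢ² = 42; σ²/τ² = 4.
β̂_MAP = 112 / (42 + 4) = 112/46 ≈ 2.435.

β̂_MAP = 2.435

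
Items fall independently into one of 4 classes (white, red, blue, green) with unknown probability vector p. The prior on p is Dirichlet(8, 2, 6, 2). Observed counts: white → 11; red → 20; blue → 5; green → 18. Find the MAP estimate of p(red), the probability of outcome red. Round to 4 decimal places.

The posterior is Dirichlet(αᵢ + nᵢ) = Dirichlet(19, 22, 11, 20).
For a Dirichlet(a₁,…,a_K) with all aᵢ > 1, the mode has j-th component (aⱼ − 1)/(Σaᵢ − K).
Here Σaᵢ = 72 and K = 4, so p(red) = (22 − 1)/(72 − 4) = 21/68 ≈ 0.3088.

MAP estimate of p(red) = 0.3088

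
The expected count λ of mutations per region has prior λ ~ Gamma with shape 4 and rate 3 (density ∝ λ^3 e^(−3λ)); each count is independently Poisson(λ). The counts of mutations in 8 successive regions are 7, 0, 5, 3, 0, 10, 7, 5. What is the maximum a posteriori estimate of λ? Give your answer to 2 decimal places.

Σxᵢ = 7+0+5+3+0+10+7+5 = 37, with n = 8.
Posterior ∝ λ^3e^(−3λ) · λ^37e^(−8λ) = λ^40e^(−11λ), i.e. Gamma(shape=41, rate=11).
The mode of a Gamma(a, b) with a ≥ 1 (shape–rate) is (a−1)/b = 40/11 ≈ 3.64.

λ̂_MAP = 3.64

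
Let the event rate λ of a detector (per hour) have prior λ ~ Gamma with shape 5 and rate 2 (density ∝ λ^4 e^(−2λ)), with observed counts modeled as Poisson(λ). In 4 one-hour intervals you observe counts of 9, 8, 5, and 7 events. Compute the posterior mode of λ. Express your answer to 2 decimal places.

Σxᵢ = 9+8+5+7 = 29, with n = 4.
Posterior ∝ λ^4e^(−2λ) · λ^29e^(−4λ) = λ^33e^(−6λ), i.e. Gamma(shape=34, rate=6).
The mode of a Gamma(a, b) with a ≥ 1 (shape–rate) is (a−1)/b = 33/6 ≈ 5.50.

λ̂_MAP = 5.50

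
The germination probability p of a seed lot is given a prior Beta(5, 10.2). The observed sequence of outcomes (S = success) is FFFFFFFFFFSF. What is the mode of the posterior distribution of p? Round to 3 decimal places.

Prior: Beta(5, 10.2).
Data: 1 success in 12 trials (from the sequence). The binomial likelihood contributes p(1−p)^11, so the posterior is Beta(5+1, 10.2+11) = Beta(6, 21.2).
For Beta(a, b) with a, b > 1 the mode is (a−1)/(a+b−2) = 5/25.2 ≈ 0.198.

p̂_MAP = 0.198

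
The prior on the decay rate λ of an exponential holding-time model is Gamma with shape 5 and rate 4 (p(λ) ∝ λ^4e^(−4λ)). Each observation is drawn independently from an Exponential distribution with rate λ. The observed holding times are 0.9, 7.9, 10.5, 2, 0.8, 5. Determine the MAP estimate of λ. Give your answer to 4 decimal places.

The Exponential(rate=λ) likelihood is ∝ λ^n e^(−λΣtᵢ). Here n = 6 and Σtᵢ = 0.9 + 7.9 + 10.5 + 2 + 0.8 + 5 = 27.1.
Posterior ∝ λ^4e^(−4λ) · λ^6e^(−27.1λ) = λ^10e^(−31.1λ), i.e. Gamma(11, 31.1).
Mode = (a−1)/b = 10/31.1 ≈ 0.3215.

λ̂_MAP = 0.3215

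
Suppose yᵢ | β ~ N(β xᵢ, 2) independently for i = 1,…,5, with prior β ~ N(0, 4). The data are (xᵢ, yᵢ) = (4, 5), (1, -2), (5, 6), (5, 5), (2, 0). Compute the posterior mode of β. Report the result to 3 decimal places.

β̂_MAP = 1.021

log p(β | y) = −Σ(yᵢ − βxᵢ)²/(2·2) − β²/(2·4) + const.
Setting the derivative to zero: Σxᵢ(yᵢ − βxᵢ)/2 − β/4 = 0, so β = Σxᵢyᵢ / (Σxᵢ² + σ²/τ²).
Σxᵢyᵢ = 4·5 + 1·(-2) + 5·6 + 5·5 + 2·0 = 73; Σxᵢ² = 71; σ²/τ² = 0.5.
β̂_MAP = 73 / (71 + 0.5) = 73/71.5 ≈ 1.021.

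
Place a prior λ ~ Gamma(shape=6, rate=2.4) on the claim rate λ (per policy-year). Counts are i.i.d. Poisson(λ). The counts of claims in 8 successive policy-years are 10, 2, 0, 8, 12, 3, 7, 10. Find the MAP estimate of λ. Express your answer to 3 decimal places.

λ̂_MAP = 5.481

Σxᵢ = 10+2+0+8+12+3+7+10 = 52, with n = 8.
Posterior ∝ λ^5e^(−2.4λ) · λ^52e^(−8λ) = λ^57e^(−10.4λ), i.e. Gamma(shape=58, rate=10.4).
The mode of a Gamma(a, b) with a ≥ 1 (shape–rate) is (a−1)/b = 57/10.4 ≈ 5.481.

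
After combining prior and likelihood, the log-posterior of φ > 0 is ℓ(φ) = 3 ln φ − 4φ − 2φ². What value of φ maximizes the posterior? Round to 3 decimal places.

φ̂_MAP = 0.500

ℓ'(φ) = 3/φ − 4 − 4φ. Setting this to zero and multiplying by φ: 4φ² + 4φ − 3 = 0.
φ = (−4 + √(4² + 4·4·3)) / (2·4) = (−4 + √64) / 8 = (−4 + 8)/8 = 1/2.
ℓ''(φ) = −3/φ² − 4 < 0, confirming a maximum.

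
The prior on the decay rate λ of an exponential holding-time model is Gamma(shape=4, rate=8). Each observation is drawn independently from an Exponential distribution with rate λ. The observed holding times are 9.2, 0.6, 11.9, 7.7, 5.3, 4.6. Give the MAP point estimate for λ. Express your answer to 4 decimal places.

The Exponential(rate=λ) likelihood is ∝ λ^n e^(−λΣtᵢ). Here n = 6 and Σtᵢ = 9.2 + 0.6 + 11.9 + 7.7 + 5.3 + 4.6 = 39.3.
Posterior ∝ λ^3e^(−8λ) · λ^6e^(−39.3λ) = λ^9e^(−47.3λ), i.e. Gamma(10, 47.3).
Mode = (a−1)/b = 9/47.3 ≈ 0.1903.

λ̂_MAP = 0.1903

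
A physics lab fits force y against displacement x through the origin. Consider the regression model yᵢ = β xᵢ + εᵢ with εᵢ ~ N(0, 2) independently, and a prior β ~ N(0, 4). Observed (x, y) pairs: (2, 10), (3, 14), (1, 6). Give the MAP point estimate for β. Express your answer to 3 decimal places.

β̂_MAP = 4.690

log p(β | y) = −Σ(yᵢ − βxᵢ)²/(2·2) − β²/(2·4) + const.
Setting the derivative to zero: Σxᵢ(yᵢ − βxᵢ)/2 − β/4 = 0, so β = Σxᵢyᵢ / (Σxᵢ² + σ²/τ²).
Σxᵢyᵢ = 2·10 + 3·14 + 1·6 = 68; Σxᵢ² = 14; σ²/τ² = 0.5.
β̂_MAP = 68 / (14 + 0.5) = 68/14.5 ≈ 4.690.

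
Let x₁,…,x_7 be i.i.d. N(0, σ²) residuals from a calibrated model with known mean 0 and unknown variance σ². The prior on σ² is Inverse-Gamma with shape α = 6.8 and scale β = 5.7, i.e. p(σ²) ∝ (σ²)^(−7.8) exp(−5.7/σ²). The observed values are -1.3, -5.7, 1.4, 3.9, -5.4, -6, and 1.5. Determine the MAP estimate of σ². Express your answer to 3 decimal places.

σ̂²_MAP = 5.759

Sum of squared deviations about the known mean: SS = (-1.3−0)² + (-5.7−0)² + (1.4−0)² + (3.9−0)² + (-5.4−0)² + (-6−0)² + (1.5−0)² = 118.76.
The Normal likelihood contributes (σ²)^(−n/2) exp(−SS/(2σ²)), so the posterior is Inverse-Gamma(α + n/2, β + SS/2) = Inverse-Gamma(10.3, 65.08).
The mode of Inverse-Gamma(a, b) is b/(a+1) = 65.08/11.3 ≈ 5.759.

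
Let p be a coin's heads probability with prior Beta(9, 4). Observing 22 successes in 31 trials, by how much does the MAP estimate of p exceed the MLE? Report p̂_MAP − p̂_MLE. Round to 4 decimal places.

Posterior is Beta(31, 13); MAP = (31−1)/(44−2) = 30/42 ≈ 0.71429.
MLE ignores the prior: p̂_MLE = k/n = 22/31 ≈ 0.70968.
Difference = 30/42 − 22/31 = 1/217 ≈ 0.0046.

MAP − MLE = 0.0046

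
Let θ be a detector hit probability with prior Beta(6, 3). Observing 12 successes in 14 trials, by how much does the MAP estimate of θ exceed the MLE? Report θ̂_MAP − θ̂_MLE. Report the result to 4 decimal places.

Posterior is Beta(18, 5); MAP = (18−1)/(23−2) = 17/21 ≈ 0.80952.
MLE ignores the prior: θ̂_MLE = k/n = 12/14 ≈ 0.85714.
Difference = 17/21 − 12/14 = -1/21 ≈ -0.0476.

MAP − MLE = -0.0476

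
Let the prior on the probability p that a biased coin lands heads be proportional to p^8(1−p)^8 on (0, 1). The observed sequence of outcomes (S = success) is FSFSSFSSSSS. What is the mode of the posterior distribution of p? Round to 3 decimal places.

p̂_MAP = 0.593

The prior density ∝ p^8(1−p)^8 is the kernel of Beta(9, 9).
Data: 8 successes in 11 trials (from the sequence). The binomial likelihood contributes p^8(1−p)^3, so the posterior is Beta(9+8, 9+3) = Beta(17, 12).
For Beta(a, b) with a, b > 1 the mode is (a−1)/(a+b−2) = 16/27 ≈ 0.593.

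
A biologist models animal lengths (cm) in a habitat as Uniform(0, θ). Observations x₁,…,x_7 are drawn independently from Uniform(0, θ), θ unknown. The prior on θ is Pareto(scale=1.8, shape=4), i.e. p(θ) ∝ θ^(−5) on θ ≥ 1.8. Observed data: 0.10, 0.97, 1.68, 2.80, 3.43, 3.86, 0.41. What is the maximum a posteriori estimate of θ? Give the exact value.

θ̂_MAP = 3.86

The Uniform(0, θ) likelihood is θ^(−n) for θ ≥ max(xᵢ), zero otherwise. Here max(xᵢ) = 3.86.
Posterior ∝ θ^(−5) · θ^(−7) = θ^(−12) on θ ≥ max(1.8, 3.86) = 3.86.
This density is strictly decreasing in θ, so the posterior mode lies at the lower boundary of the support.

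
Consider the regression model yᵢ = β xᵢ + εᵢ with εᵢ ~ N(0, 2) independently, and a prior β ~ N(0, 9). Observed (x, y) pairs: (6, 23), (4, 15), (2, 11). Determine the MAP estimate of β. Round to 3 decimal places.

log p(β | y) = −Σ(yᵢ − βxᵢ)²/(2·2) − β²/(2·9) + const.
Setting the derivative to zero: Σxᵢ(yᵢ − βxᵢ)/2 − β/9 = 0, so β = Σxᵢyᵢ / (Σxᵢ² + σ²/τ²).
Σxᵢyᵢ = 6·23 + 4·15 + 2·11 = 220; Σxᵢ² = 56; σ²/τ² = 2/9.
β̂_MAP = 220 / (56 + 2/9) = 220/(506/9) = 90/23 ≈ 3.913.

β̂_MAP = 3.913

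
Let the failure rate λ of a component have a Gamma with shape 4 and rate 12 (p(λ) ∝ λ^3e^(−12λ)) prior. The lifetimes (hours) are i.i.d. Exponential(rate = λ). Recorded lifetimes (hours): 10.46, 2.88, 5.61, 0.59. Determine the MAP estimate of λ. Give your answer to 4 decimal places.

λ̂_MAP = 0.2219

The Exponential(rate=λ) likelihood is ∝ λ^n e^(−λΣtᵢ). Here n = 4 and Σtᵢ = 10.46 + 2.88 + 5.61 + 0.59 = 19.54.
Posterior ∝ λ^3e^(−12λ) · λ^4e^(−19.54λ) = λ^7e^(−31.54λ), i.e. Gamma(8, 31.54).
Mode = (a−1)/b = 7/31.54 ≈ 0.2219.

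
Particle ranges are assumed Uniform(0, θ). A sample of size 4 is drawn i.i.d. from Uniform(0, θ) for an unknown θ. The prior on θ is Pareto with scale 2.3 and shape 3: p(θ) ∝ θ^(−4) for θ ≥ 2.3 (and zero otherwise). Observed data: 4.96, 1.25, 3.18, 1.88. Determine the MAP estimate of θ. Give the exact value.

θ̂_MAP = 4.96

The Uniform(0, θ) likelihood is θ^(−n) for θ ≥ max(xᵢ), zero otherwise. Here max(xᵢ) = 4.96.
Posterior ∝ θ^(−4) · θ^(−4) = θ^(−8) on θ ≥ max(2.3, 4.96) = 4.96.
This density is strictly decreasing in θ, so the posterior mode lies at the lower boundary of the support.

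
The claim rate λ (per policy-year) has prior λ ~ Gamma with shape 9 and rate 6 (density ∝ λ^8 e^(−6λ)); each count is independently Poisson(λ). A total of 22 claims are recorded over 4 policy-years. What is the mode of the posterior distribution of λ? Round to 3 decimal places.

λ̂_MAP = 3.000

Σxᵢ = 22, n = 4.
Posterior ∝ λ^8e^(−6λ) · λ^22e^(−4λ) = λ^30e^(−10λ), i.e. Gamma(shape=31, rate=10).
The mode of a Gamma(a, b) with a ≥ 1 (shape–rate) is (a−1)/b = 30/10 ≈ 3.000.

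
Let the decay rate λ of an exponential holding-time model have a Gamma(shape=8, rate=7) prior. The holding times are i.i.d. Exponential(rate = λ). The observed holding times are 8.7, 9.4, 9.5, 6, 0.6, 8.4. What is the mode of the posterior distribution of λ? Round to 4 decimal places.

λ̂_MAP = 0.2621

The Exponential(rate=λ) likelihood is ∝ λ^n e^(−λΣtᵢ). Here n = 6 and Σtᵢ = 8.7 + 9.4 + 9.5 + 6 + 0.6 + 8.4 = 42.6.
Posterior ∝ λ^7e^(−7λ) · λ^6e^(−42.6λ) = λ^13e^(−49.6λ), i.e. Gamma(14, 49.6).
Mode = (a−1)/b = 13/49.6 ≈ 0.2621.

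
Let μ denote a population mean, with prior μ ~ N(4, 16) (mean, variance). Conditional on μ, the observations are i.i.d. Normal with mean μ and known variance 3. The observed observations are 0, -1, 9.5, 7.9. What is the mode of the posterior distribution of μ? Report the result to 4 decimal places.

μ̂_MAP = 4.0955

n = 4; x̄ = (0 + (-1) + 9.5 + 7.9)/4 = 16.4/4 = 4.1.
For a Normal prior and Normal likelihood with known variance, the posterior is Normal; its mode equals its mean, the precision-weighted average.
Prior precision 1/σ₀² = 1/16 = 0.0625; data precision n/σ² = 4/3.
μ̂ = (0.0625·4 + (4/3)·4.1) / (0.0625 + 4/3) = (343/60)/(67/48) = 1372/335 ≈ 4.0955.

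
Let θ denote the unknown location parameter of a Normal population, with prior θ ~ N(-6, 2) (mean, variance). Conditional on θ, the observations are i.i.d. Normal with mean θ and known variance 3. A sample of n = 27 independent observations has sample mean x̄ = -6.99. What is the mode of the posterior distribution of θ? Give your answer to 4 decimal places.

n = 27, x̄ = -6.99.
For a Normal prior and Normal likelihood with known variance, the posterior is Normal; its mode equals its mean, the precision-weighted average.
Prior precision 1/σ₀² = 1/2 = 0.5; data precision n/σ² = 27/3 = 9.
θ̂ = (0.5·(-6) + 9·(-6.99)) / (0.5 + 9) = (-65.91)/9.5 = -6591/950 ≈ -6.9379.

θ̂_MAP = -6.9379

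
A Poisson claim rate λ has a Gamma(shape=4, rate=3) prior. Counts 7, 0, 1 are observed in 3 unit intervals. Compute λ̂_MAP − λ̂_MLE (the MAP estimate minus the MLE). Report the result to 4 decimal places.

Σxᵢ = 8. Posterior is Gamma(12, 6); MAP = (12−1)/6 = 11/6 ≈ 1.83333.
MLE = x̄ = 8/3 ≈ 2.66667.
Difference = 11/6 − 8/3 = -5/6 ≈ -0.8333.

MAP − MLE = -0.8333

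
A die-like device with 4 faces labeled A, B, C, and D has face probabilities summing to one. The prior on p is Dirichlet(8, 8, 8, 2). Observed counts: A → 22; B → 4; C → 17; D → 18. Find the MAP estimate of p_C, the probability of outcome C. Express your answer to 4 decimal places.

The posterior is Dirichlet(αᵢ + nᵢ) = Dirichlet(30, 12, 25, 20).
For a Dirichlet(a₁,…,a_K) with all aᵢ > 1, the mode has j-th component (aⱼ − 1)/(Σaᵢ − K).
Here Σaᵢ = 87 and K = 4, so p_C = (25 − 1)/(87 − 4) = 24/83 ≈ 0.2892.

MAP estimate of p_C = 0.2892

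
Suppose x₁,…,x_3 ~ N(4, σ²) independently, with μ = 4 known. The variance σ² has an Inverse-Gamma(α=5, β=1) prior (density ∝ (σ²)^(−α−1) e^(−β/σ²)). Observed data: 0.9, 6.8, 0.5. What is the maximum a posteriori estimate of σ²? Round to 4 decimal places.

Sum of squared deviations about the known mean: SS = (0.9−4)² + (6.8−4)² + (0.5−4)² = 29.7.
The Normal likelihood contributes (σ²)^(−n/2) exp(−SS/(2σ²)), so the posterior is Inverse-Gamma(α + n/2, β + SS/2) = Inverse-Gamma(6.5, 15.85).
The mode of Inverse-Gamma(a, b) is b/(a+1) = 15.85/7.5 ≈ 2.1133.

σ̂²_MAP = 2.1133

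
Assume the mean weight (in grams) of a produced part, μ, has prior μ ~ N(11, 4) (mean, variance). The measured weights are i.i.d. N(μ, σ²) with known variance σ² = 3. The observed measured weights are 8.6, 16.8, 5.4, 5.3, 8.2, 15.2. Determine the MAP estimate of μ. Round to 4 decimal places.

μ̂_MAP = 10.0370

n = 6; x̄ = (8.6 + 16.8 + 5.4 + 5.3 + 8.2 + 15.2)/6 = 59.5/6 = 119/12 ≈ 9.9167.
For a Normal prior and Normal likelihood with known variance, the posterior is Normal; its mode equals its mean, the precision-weighted average.
Prior precision 1/σ₀² = 1/4 = 0.25; data precision n/σ² = 6/3 = 2.
μ̂ = (0.25·11 + 2·(119/12)) / (0.25 + 2) = (271/12)/2.25 = 271/27 ≈ 10.0370.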